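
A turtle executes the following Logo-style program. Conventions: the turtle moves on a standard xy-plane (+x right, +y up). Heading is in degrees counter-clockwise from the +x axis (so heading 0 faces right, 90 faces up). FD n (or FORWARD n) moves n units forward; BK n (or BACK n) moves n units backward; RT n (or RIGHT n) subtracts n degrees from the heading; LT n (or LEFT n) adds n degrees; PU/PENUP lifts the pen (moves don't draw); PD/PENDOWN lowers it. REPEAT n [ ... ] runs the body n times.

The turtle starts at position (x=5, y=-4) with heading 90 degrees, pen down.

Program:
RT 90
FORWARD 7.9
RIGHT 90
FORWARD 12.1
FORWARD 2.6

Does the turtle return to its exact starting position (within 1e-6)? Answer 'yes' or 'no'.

Answer: no

Derivation:
Executing turtle program step by step:
Start: pos=(5,-4), heading=90, pen down
RT 90: heading 90 -> 0
FD 7.9: (5,-4) -> (12.9,-4) [heading=0, draw]
RT 90: heading 0 -> 270
FD 12.1: (12.9,-4) -> (12.9,-16.1) [heading=270, draw]
FD 2.6: (12.9,-16.1) -> (12.9,-18.7) [heading=270, draw]
Final: pos=(12.9,-18.7), heading=270, 3 segment(s) drawn

Start position: (5, -4)
Final position: (12.9, -18.7)
Distance = 16.688; >= 1e-6 -> NOT closed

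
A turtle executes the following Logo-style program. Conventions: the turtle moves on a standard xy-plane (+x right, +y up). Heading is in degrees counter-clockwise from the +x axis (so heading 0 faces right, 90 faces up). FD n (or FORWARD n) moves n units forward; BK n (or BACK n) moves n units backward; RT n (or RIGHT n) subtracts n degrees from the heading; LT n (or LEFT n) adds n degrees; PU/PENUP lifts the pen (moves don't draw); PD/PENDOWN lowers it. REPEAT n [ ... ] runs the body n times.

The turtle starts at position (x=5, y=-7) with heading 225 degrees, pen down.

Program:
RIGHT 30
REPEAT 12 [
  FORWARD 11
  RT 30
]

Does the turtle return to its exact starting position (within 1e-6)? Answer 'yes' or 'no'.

Answer: yes

Derivation:
Executing turtle program step by step:
Start: pos=(5,-7), heading=225, pen down
RT 30: heading 225 -> 195
REPEAT 12 [
  -- iteration 1/12 --
  FD 11: (5,-7) -> (-5.625,-9.847) [heading=195, draw]
  RT 30: heading 195 -> 165
  -- iteration 2/12 --
  FD 11: (-5.625,-9.847) -> (-16.25,-7) [heading=165, draw]
  RT 30: heading 165 -> 135
  -- iteration 3/12 --
  FD 11: (-16.25,-7) -> (-24.029,0.778) [heading=135, draw]
  RT 30: heading 135 -> 105
  -- iteration 4/12 --
  FD 11: (-24.029,0.778) -> (-26.876,11.403) [heading=105, draw]
  RT 30: heading 105 -> 75
  -- iteration 5/12 --
  FD 11: (-26.876,11.403) -> (-24.029,22.029) [heading=75, draw]
  RT 30: heading 75 -> 45
  -- iteration 6/12 --
  FD 11: (-24.029,22.029) -> (-16.25,29.807) [heading=45, draw]
  RT 30: heading 45 -> 15
  -- iteration 7/12 --
  FD 11: (-16.25,29.807) -> (-5.625,32.654) [heading=15, draw]
  RT 30: heading 15 -> 345
  -- iteration 8/12 --
  FD 11: (-5.625,32.654) -> (5,29.807) [heading=345, draw]
  RT 30: heading 345 -> 315
  -- iteration 9/12 --
  FD 11: (5,29.807) -> (12.778,22.029) [heading=315, draw]
  RT 30: heading 315 -> 285
  -- iteration 10/12 --
  FD 11: (12.778,22.029) -> (15.625,11.403) [heading=285, draw]
  RT 30: heading 285 -> 255
  -- iteration 11/12 --
  FD 11: (15.625,11.403) -> (12.778,0.778) [heading=255, draw]
  RT 30: heading 255 -> 225
  -- iteration 12/12 --
  FD 11: (12.778,0.778) -> (5,-7) [heading=225, draw]
  RT 30: heading 225 -> 195
]
Final: pos=(5,-7), heading=195, 12 segment(s) drawn

Start position: (5, -7)
Final position: (5, -7)
Distance = 0; < 1e-6 -> CLOSED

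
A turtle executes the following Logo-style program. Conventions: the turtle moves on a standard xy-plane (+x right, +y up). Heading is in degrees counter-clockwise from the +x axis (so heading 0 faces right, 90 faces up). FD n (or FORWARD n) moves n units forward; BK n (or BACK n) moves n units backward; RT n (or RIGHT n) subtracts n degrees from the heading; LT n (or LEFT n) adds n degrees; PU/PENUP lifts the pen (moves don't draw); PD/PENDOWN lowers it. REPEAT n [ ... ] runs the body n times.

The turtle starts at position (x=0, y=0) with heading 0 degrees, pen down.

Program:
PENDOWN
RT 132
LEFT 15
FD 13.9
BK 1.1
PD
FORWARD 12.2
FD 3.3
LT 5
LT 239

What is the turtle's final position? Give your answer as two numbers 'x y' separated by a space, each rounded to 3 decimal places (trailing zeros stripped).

Answer: -12.848 -25.215

Derivation:
Executing turtle program step by step:
Start: pos=(0,0), heading=0, pen down
PD: pen down
RT 132: heading 0 -> 228
LT 15: heading 228 -> 243
FD 13.9: (0,0) -> (-6.31,-12.385) [heading=243, draw]
BK 1.1: (-6.31,-12.385) -> (-5.811,-11.405) [heading=243, draw]
PD: pen down
FD 12.2: (-5.811,-11.405) -> (-11.35,-22.275) [heading=243, draw]
FD 3.3: (-11.35,-22.275) -> (-12.848,-25.215) [heading=243, draw]
LT 5: heading 243 -> 248
LT 239: heading 248 -> 127
Final: pos=(-12.848,-25.215), heading=127, 4 segment(s) drawn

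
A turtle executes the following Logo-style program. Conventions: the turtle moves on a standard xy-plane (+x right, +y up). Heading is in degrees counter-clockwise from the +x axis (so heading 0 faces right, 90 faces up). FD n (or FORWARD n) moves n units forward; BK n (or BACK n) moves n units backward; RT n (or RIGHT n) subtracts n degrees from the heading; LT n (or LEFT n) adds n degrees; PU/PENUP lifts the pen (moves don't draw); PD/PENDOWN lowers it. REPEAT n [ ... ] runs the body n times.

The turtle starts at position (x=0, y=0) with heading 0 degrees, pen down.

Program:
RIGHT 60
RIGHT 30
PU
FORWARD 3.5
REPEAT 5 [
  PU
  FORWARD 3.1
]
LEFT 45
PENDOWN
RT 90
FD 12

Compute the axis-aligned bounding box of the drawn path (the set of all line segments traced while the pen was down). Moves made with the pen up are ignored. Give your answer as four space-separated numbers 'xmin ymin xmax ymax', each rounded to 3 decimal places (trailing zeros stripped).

Answer: -8.485 -27.485 0 -19

Derivation:
Executing turtle program step by step:
Start: pos=(0,0), heading=0, pen down
RT 60: heading 0 -> 300
RT 30: heading 300 -> 270
PU: pen up
FD 3.5: (0,0) -> (0,-3.5) [heading=270, move]
REPEAT 5 [
  -- iteration 1/5 --
  PU: pen up
  FD 3.1: (0,-3.5) -> (0,-6.6) [heading=270, move]
  -- iteration 2/5 --
  PU: pen up
  FD 3.1: (0,-6.6) -> (0,-9.7) [heading=270, move]
  -- iteration 3/5 --
  PU: pen up
  FD 3.1: (0,-9.7) -> (0,-12.8) [heading=270, move]
  -- iteration 4/5 --
  PU: pen up
  FD 3.1: (0,-12.8) -> (0,-15.9) [heading=270, move]
  -- iteration 5/5 --
  PU: pen up
  FD 3.1: (0,-15.9) -> (0,-19) [heading=270, move]
]
LT 45: heading 270 -> 315
PD: pen down
RT 90: heading 315 -> 225
FD 12: (0,-19) -> (-8.485,-27.485) [heading=225, draw]
Final: pos=(-8.485,-27.485), heading=225, 1 segment(s) drawn

Segment endpoints: x in {-8.485, 0}, y in {-27.485, -19}
xmin=-8.485, ymin=-27.485, xmax=0, ymax=-19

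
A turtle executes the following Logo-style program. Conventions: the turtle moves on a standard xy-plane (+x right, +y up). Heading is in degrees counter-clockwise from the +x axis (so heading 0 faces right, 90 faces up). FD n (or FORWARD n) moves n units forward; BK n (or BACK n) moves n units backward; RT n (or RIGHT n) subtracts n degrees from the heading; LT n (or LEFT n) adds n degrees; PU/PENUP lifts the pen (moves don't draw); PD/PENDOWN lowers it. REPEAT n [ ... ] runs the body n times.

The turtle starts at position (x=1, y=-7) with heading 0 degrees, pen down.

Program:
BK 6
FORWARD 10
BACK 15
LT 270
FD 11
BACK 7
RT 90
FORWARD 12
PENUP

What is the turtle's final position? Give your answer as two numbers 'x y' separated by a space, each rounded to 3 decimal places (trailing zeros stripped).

Answer: -22 -11

Derivation:
Executing turtle program step by step:
Start: pos=(1,-7), heading=0, pen down
BK 6: (1,-7) -> (-5,-7) [heading=0, draw]
FD 10: (-5,-7) -> (5,-7) [heading=0, draw]
BK 15: (5,-7) -> (-10,-7) [heading=0, draw]
LT 270: heading 0 -> 270
FD 11: (-10,-7) -> (-10,-18) [heading=270, draw]
BK 7: (-10,-18) -> (-10,-11) [heading=270, draw]
RT 90: heading 270 -> 180
FD 12: (-10,-11) -> (-22,-11) [heading=180, draw]
PU: pen up
Final: pos=(-22,-11), heading=180, 6 segment(s) drawn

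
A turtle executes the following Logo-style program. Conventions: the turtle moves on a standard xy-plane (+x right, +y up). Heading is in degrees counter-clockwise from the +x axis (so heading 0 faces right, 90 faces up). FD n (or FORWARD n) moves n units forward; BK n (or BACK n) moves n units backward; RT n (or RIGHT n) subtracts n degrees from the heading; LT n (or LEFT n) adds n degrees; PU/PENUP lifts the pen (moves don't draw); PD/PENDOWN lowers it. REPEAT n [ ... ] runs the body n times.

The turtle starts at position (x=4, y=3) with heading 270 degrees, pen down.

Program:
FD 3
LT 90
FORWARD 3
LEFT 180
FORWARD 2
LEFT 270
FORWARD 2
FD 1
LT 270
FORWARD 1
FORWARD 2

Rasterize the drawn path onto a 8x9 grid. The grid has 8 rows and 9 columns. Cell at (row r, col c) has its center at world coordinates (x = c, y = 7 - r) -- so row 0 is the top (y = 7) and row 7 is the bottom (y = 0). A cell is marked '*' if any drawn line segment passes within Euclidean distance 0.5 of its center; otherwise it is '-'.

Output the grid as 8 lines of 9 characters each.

Answer: ---------
---------
---------
---------
----*****
----**---
----**---
----****-

Derivation:
Segment 0: (4,3) -> (4,0)
Segment 1: (4,0) -> (7,-0)
Segment 2: (7,-0) -> (5,0)
Segment 3: (5,0) -> (5,2)
Segment 4: (5,2) -> (5,3)
Segment 5: (5,3) -> (6,3)
Segment 6: (6,3) -> (8,3)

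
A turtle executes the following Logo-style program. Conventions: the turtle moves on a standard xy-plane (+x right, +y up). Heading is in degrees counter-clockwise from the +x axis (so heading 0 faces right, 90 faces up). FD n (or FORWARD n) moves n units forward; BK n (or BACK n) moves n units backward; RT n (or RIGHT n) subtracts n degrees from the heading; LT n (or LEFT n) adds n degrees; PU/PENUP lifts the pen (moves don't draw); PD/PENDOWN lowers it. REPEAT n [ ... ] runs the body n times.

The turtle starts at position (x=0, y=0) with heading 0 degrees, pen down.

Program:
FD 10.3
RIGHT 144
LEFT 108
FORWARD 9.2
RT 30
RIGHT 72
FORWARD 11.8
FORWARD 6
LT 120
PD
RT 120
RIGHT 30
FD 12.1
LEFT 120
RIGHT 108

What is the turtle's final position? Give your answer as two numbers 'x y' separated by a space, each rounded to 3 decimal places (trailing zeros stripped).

Answer: -7.321 -19.834

Derivation:
Executing turtle program step by step:
Start: pos=(0,0), heading=0, pen down
FD 10.3: (0,0) -> (10.3,0) [heading=0, draw]
RT 144: heading 0 -> 216
LT 108: heading 216 -> 324
FD 9.2: (10.3,0) -> (17.743,-5.408) [heading=324, draw]
RT 30: heading 324 -> 294
RT 72: heading 294 -> 222
FD 11.8: (17.743,-5.408) -> (8.974,-13.303) [heading=222, draw]
FD 6: (8.974,-13.303) -> (4.515,-17.318) [heading=222, draw]
LT 120: heading 222 -> 342
PD: pen down
RT 120: heading 342 -> 222
RT 30: heading 222 -> 192
FD 12.1: (4.515,-17.318) -> (-7.321,-19.834) [heading=192, draw]
LT 120: heading 192 -> 312
RT 108: heading 312 -> 204
Final: pos=(-7.321,-19.834), heading=204, 5 segment(s) drawn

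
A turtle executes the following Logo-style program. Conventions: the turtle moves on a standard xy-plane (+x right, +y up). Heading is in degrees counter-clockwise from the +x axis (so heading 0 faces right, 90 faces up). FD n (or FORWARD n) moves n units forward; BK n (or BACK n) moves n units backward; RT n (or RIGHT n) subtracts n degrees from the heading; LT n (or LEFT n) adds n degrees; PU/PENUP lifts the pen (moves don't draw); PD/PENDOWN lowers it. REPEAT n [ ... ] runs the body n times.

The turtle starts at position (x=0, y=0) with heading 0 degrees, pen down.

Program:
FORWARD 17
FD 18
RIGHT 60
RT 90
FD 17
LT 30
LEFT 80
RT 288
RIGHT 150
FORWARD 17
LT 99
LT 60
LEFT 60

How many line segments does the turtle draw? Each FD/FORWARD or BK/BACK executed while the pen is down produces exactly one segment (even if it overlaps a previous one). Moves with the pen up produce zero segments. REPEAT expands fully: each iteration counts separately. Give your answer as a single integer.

Answer: 4

Derivation:
Executing turtle program step by step:
Start: pos=(0,0), heading=0, pen down
FD 17: (0,0) -> (17,0) [heading=0, draw]
FD 18: (17,0) -> (35,0) [heading=0, draw]
RT 60: heading 0 -> 300
RT 90: heading 300 -> 210
FD 17: (35,0) -> (20.278,-8.5) [heading=210, draw]
LT 30: heading 210 -> 240
LT 80: heading 240 -> 320
RT 288: heading 320 -> 32
RT 150: heading 32 -> 242
FD 17: (20.278,-8.5) -> (12.297,-23.51) [heading=242, draw]
LT 99: heading 242 -> 341
LT 60: heading 341 -> 41
LT 60: heading 41 -> 101
Final: pos=(12.297,-23.51), heading=101, 4 segment(s) drawn
Segments drawn: 4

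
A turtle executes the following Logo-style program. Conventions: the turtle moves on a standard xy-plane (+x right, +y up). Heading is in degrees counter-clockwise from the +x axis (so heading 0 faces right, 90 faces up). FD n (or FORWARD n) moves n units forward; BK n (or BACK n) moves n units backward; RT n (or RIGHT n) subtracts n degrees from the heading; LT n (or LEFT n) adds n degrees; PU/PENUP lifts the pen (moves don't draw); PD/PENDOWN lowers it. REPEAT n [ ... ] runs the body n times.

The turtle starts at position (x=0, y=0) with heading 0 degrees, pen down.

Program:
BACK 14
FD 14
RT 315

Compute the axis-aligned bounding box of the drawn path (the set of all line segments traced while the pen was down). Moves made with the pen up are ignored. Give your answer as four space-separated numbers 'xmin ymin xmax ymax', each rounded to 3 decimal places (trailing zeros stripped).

Answer: -14 0 0 0

Derivation:
Executing turtle program step by step:
Start: pos=(0,0), heading=0, pen down
BK 14: (0,0) -> (-14,0) [heading=0, draw]
FD 14: (-14,0) -> (0,0) [heading=0, draw]
RT 315: heading 0 -> 45
Final: pos=(0,0), heading=45, 2 segment(s) drawn

Segment endpoints: x in {-14, 0}, y in {0}
xmin=-14, ymin=0, xmax=0, ymax=0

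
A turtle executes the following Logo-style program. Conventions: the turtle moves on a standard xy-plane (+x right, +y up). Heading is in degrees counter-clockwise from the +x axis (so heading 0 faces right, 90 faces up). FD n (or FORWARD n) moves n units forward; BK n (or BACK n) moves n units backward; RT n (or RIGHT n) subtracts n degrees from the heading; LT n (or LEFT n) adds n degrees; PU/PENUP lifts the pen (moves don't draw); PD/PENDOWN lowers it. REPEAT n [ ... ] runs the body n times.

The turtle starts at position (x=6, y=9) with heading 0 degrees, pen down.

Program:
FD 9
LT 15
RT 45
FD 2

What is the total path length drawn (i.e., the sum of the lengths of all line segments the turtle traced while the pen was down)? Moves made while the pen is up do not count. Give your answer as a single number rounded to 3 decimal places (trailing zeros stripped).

Executing turtle program step by step:
Start: pos=(6,9), heading=0, pen down
FD 9: (6,9) -> (15,9) [heading=0, draw]
LT 15: heading 0 -> 15
RT 45: heading 15 -> 330
FD 2: (15,9) -> (16.732,8) [heading=330, draw]
Final: pos=(16.732,8), heading=330, 2 segment(s) drawn

Segment lengths:
  seg 1: (6,9) -> (15,9), length = 9
  seg 2: (15,9) -> (16.732,8), length = 2
Total = 11

Answer: 11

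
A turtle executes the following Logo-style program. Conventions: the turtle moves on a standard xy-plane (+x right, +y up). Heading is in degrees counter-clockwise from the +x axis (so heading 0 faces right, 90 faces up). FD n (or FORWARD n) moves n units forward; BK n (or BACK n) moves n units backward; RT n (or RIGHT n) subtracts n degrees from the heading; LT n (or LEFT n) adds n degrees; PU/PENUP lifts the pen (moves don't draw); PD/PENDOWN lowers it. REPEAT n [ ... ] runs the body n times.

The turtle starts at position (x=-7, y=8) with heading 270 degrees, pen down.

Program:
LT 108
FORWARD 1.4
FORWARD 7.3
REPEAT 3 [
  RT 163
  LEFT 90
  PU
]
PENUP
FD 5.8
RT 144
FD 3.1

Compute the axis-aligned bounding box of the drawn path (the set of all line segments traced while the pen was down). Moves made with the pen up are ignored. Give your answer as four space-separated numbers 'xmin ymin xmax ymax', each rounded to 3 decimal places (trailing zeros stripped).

Answer: -7 8 1.274 10.688

Derivation:
Executing turtle program step by step:
Start: pos=(-7,8), heading=270, pen down
LT 108: heading 270 -> 18
FD 1.4: (-7,8) -> (-5.669,8.433) [heading=18, draw]
FD 7.3: (-5.669,8.433) -> (1.274,10.688) [heading=18, draw]
REPEAT 3 [
  -- iteration 1/3 --
  RT 163: heading 18 -> 215
  LT 90: heading 215 -> 305
  PU: pen up
  -- iteration 2/3 --
  RT 163: heading 305 -> 142
  LT 90: heading 142 -> 232
  PU: pen up
  -- iteration 3/3 --
  RT 163: heading 232 -> 69
  LT 90: heading 69 -> 159
  PU: pen up
]
PU: pen up
FD 5.8: (1.274,10.688) -> (-4.141,12.767) [heading=159, move]
RT 144: heading 159 -> 15
FD 3.1: (-4.141,12.767) -> (-1.146,13.569) [heading=15, move]
Final: pos=(-1.146,13.569), heading=15, 2 segment(s) drawn

Segment endpoints: x in {-7, -5.669, 1.274}, y in {8, 8.433, 10.688}
xmin=-7, ymin=8, xmax=1.274, ymax=10.688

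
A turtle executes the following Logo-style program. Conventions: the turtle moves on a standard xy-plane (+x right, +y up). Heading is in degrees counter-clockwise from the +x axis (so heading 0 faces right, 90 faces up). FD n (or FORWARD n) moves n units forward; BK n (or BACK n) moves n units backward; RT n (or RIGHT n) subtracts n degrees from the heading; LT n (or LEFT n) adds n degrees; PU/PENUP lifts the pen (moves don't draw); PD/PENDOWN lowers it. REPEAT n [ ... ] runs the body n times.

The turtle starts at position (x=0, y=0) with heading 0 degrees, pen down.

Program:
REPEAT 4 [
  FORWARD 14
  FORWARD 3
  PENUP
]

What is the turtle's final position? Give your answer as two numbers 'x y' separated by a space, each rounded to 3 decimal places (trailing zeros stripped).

Executing turtle program step by step:
Start: pos=(0,0), heading=0, pen down
REPEAT 4 [
  -- iteration 1/4 --
  FD 14: (0,0) -> (14,0) [heading=0, draw]
  FD 3: (14,0) -> (17,0) [heading=0, draw]
  PU: pen up
  -- iteration 2/4 --
  FD 14: (17,0) -> (31,0) [heading=0, move]
  FD 3: (31,0) -> (34,0) [heading=0, move]
  PU: pen up
  -- iteration 3/4 --
  FD 14: (34,0) -> (48,0) [heading=0, move]
  FD 3: (48,0) -> (51,0) [heading=0, move]
  PU: pen up
  -- iteration 4/4 --
  FD 14: (51,0) -> (65,0) [heading=0, move]
  FD 3: (65,0) -> (68,0) [heading=0, move]
  PU: pen up
]
Final: pos=(68,0), heading=0, 2 segment(s) drawn

Answer: 68 0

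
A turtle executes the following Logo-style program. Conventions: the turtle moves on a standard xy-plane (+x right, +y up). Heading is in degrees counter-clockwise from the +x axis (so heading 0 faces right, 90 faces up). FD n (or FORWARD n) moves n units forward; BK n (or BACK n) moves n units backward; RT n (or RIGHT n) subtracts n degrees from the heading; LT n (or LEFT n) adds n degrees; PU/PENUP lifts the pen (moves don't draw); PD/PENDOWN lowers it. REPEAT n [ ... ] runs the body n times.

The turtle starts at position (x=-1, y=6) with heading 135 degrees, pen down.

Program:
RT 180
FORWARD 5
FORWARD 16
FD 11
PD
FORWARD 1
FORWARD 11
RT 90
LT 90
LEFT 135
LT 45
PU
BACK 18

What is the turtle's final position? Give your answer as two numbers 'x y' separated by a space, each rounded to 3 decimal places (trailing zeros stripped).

Executing turtle program step by step:
Start: pos=(-1,6), heading=135, pen down
RT 180: heading 135 -> 315
FD 5: (-1,6) -> (2.536,2.464) [heading=315, draw]
FD 16: (2.536,2.464) -> (13.849,-8.849) [heading=315, draw]
FD 11: (13.849,-8.849) -> (21.627,-16.627) [heading=315, draw]
PD: pen down
FD 1: (21.627,-16.627) -> (22.335,-17.335) [heading=315, draw]
FD 11: (22.335,-17.335) -> (30.113,-25.113) [heading=315, draw]
RT 90: heading 315 -> 225
LT 90: heading 225 -> 315
LT 135: heading 315 -> 90
LT 45: heading 90 -> 135
PU: pen up
BK 18: (30.113,-25.113) -> (42.841,-37.841) [heading=135, move]
Final: pos=(42.841,-37.841), heading=135, 5 segment(s) drawn

Answer: 42.841 -37.841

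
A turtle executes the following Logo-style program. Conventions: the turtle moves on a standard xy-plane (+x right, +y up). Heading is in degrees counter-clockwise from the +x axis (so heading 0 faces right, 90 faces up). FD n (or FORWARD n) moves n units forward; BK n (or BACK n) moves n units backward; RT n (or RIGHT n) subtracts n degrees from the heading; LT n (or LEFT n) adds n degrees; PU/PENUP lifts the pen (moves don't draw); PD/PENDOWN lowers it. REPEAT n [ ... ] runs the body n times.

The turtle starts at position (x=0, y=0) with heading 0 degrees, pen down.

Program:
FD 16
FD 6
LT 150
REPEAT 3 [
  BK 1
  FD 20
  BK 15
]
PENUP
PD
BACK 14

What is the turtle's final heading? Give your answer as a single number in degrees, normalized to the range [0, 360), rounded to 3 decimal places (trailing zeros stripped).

Answer: 150

Derivation:
Executing turtle program step by step:
Start: pos=(0,0), heading=0, pen down
FD 16: (0,0) -> (16,0) [heading=0, draw]
FD 6: (16,0) -> (22,0) [heading=0, draw]
LT 150: heading 0 -> 150
REPEAT 3 [
  -- iteration 1/3 --
  BK 1: (22,0) -> (22.866,-0.5) [heading=150, draw]
  FD 20: (22.866,-0.5) -> (5.546,9.5) [heading=150, draw]
  BK 15: (5.546,9.5) -> (18.536,2) [heading=150, draw]
  -- iteration 2/3 --
  BK 1: (18.536,2) -> (19.402,1.5) [heading=150, draw]
  FD 20: (19.402,1.5) -> (2.081,11.5) [heading=150, draw]
  BK 15: (2.081,11.5) -> (15.072,4) [heading=150, draw]
  -- iteration 3/3 --
  BK 1: (15.072,4) -> (15.938,3.5) [heading=150, draw]
  FD 20: (15.938,3.5) -> (-1.383,13.5) [heading=150, draw]
  BK 15: (-1.383,13.5) -> (11.608,6) [heading=150, draw]
]
PU: pen up
PD: pen down
BK 14: (11.608,6) -> (23.732,-1) [heading=150, draw]
Final: pos=(23.732,-1), heading=150, 12 segment(s) drawn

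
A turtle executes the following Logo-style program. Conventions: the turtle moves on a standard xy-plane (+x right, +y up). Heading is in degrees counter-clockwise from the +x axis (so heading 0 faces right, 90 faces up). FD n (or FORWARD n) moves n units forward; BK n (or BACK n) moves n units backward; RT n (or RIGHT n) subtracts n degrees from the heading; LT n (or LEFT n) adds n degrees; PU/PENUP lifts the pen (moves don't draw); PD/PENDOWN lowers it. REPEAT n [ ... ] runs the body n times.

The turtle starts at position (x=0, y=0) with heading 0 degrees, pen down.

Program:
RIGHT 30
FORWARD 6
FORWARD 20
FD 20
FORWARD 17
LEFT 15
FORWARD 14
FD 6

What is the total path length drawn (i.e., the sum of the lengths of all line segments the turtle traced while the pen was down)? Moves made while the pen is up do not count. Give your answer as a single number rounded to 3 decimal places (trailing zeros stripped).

Executing turtle program step by step:
Start: pos=(0,0), heading=0, pen down
RT 30: heading 0 -> 330
FD 6: (0,0) -> (5.196,-3) [heading=330, draw]
FD 20: (5.196,-3) -> (22.517,-13) [heading=330, draw]
FD 20: (22.517,-13) -> (39.837,-23) [heading=330, draw]
FD 17: (39.837,-23) -> (54.56,-31.5) [heading=330, draw]
LT 15: heading 330 -> 345
FD 14: (54.56,-31.5) -> (68.083,-35.123) [heading=345, draw]
FD 6: (68.083,-35.123) -> (73.878,-36.676) [heading=345, draw]
Final: pos=(73.878,-36.676), heading=345, 6 segment(s) drawn

Segment lengths:
  seg 1: (0,0) -> (5.196,-3), length = 6
  seg 2: (5.196,-3) -> (22.517,-13), length = 20
  seg 3: (22.517,-13) -> (39.837,-23), length = 20
  seg 4: (39.837,-23) -> (54.56,-31.5), length = 17
  seg 5: (54.56,-31.5) -> (68.083,-35.123), length = 14
  seg 6: (68.083,-35.123) -> (73.878,-36.676), length = 6
Total = 83

Answer: 83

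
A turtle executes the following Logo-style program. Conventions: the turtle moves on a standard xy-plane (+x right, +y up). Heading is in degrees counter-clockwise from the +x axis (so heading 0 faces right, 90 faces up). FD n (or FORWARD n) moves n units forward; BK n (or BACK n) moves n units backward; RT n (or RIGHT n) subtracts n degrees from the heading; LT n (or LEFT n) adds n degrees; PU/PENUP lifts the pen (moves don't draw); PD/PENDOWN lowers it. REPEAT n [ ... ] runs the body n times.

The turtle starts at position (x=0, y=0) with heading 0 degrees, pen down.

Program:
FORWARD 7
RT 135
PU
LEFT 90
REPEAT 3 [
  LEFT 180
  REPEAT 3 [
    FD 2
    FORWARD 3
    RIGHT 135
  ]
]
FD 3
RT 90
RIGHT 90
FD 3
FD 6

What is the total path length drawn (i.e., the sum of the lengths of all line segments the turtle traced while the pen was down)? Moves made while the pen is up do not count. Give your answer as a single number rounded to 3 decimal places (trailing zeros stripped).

Answer: 7

Derivation:
Executing turtle program step by step:
Start: pos=(0,0), heading=0, pen down
FD 7: (0,0) -> (7,0) [heading=0, draw]
RT 135: heading 0 -> 225
PU: pen up
LT 90: heading 225 -> 315
REPEAT 3 [
  -- iteration 1/3 --
  LT 180: heading 315 -> 135
  REPEAT 3 [
    -- iteration 1/3 --
    FD 2: (7,0) -> (5.586,1.414) [heading=135, move]
    FD 3: (5.586,1.414) -> (3.464,3.536) [heading=135, move]
    RT 135: heading 135 -> 0
    -- iteration 2/3 --
    FD 2: (3.464,3.536) -> (5.464,3.536) [heading=0, move]
    FD 3: (5.464,3.536) -> (8.464,3.536) [heading=0, move]
    RT 135: heading 0 -> 225
    -- iteration 3/3 --
    FD 2: (8.464,3.536) -> (7.05,2.121) [heading=225, move]
    FD 3: (7.05,2.121) -> (4.929,0) [heading=225, move]
    RT 135: heading 225 -> 90
  ]
  -- iteration 2/3 --
  LT 180: heading 90 -> 270
  REPEAT 3 [
    -- iteration 1/3 --
    FD 2: (4.929,0) -> (4.929,-2) [heading=270, move]
    FD 3: (4.929,-2) -> (4.929,-5) [heading=270, move]
    RT 135: heading 270 -> 135
    -- iteration 2/3 --
    FD 2: (4.929,-5) -> (3.515,-3.586) [heading=135, move]
    FD 3: (3.515,-3.586) -> (1.393,-1.464) [heading=135, move]
    RT 135: heading 135 -> 0
    -- iteration 3/3 --
    FD 2: (1.393,-1.464) -> (3.393,-1.464) [heading=0, move]
    FD 3: (3.393,-1.464) -> (6.393,-1.464) [heading=0, move]
    RT 135: heading 0 -> 225
  ]
  -- iteration 3/3 --
  LT 180: heading 225 -> 45
  REPEAT 3 [
    -- iteration 1/3 --
    FD 2: (6.393,-1.464) -> (7.808,-0.05) [heading=45, move]
    FD 3: (7.808,-0.05) -> (9.929,2.071) [heading=45, move]
    RT 135: heading 45 -> 270
    -- iteration 2/3 --
    FD 2: (9.929,2.071) -> (9.929,0.071) [heading=270, move]
    FD 3: (9.929,0.071) -> (9.929,-2.929) [heading=270, move]
    RT 135: heading 270 -> 135
    -- iteration 3/3 --
    FD 2: (9.929,-2.929) -> (8.515,-1.515) [heading=135, move]
    FD 3: (8.515,-1.515) -> (6.393,0.607) [heading=135, move]
    RT 135: heading 135 -> 0
  ]
]
FD 3: (6.393,0.607) -> (9.393,0.607) [heading=0, move]
RT 90: heading 0 -> 270
RT 90: heading 270 -> 180
FD 3: (9.393,0.607) -> (6.393,0.607) [heading=180, move]
FD 6: (6.393,0.607) -> (0.393,0.607) [heading=180, move]
Final: pos=(0.393,0.607), heading=180, 1 segment(s) drawn

Segment lengths:
  seg 1: (0,0) -> (7,0), length = 7
Total = 7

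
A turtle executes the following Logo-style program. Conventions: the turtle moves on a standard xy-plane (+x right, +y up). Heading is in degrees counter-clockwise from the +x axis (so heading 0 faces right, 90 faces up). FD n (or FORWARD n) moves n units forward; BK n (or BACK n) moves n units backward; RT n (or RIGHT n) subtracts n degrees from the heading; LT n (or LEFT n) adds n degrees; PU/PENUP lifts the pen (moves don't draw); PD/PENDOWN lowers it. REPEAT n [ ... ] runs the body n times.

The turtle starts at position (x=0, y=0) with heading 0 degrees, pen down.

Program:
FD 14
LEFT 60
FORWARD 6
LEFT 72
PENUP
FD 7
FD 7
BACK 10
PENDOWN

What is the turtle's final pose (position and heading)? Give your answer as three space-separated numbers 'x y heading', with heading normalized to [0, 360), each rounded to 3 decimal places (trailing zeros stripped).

Answer: 14.323 8.169 132

Derivation:
Executing turtle program step by step:
Start: pos=(0,0), heading=0, pen down
FD 14: (0,0) -> (14,0) [heading=0, draw]
LT 60: heading 0 -> 60
FD 6: (14,0) -> (17,5.196) [heading=60, draw]
LT 72: heading 60 -> 132
PU: pen up
FD 7: (17,5.196) -> (12.316,10.398) [heading=132, move]
FD 7: (12.316,10.398) -> (7.632,15.6) [heading=132, move]
BK 10: (7.632,15.6) -> (14.323,8.169) [heading=132, move]
PD: pen down
Final: pos=(14.323,8.169), heading=132, 2 segment(s) drawn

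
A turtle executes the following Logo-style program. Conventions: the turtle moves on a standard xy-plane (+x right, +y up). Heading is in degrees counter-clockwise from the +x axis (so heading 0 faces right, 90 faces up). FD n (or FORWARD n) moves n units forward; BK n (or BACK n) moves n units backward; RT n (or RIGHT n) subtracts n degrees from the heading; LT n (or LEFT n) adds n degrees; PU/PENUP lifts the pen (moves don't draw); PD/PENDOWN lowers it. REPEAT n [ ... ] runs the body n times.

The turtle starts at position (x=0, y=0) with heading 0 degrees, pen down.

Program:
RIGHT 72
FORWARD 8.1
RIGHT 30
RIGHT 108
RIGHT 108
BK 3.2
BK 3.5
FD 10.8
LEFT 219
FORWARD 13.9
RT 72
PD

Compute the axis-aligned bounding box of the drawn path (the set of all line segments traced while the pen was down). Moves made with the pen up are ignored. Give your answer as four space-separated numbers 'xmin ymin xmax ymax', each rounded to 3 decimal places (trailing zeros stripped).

Executing turtle program step by step:
Start: pos=(0,0), heading=0, pen down
RT 72: heading 0 -> 288
FD 8.1: (0,0) -> (2.503,-7.704) [heading=288, draw]
RT 30: heading 288 -> 258
RT 108: heading 258 -> 150
RT 108: heading 150 -> 42
BK 3.2: (2.503,-7.704) -> (0.125,-9.845) [heading=42, draw]
BK 3.5: (0.125,-9.845) -> (-2.476,-12.187) [heading=42, draw]
FD 10.8: (-2.476,-12.187) -> (5.55,-4.96) [heading=42, draw]
LT 219: heading 42 -> 261
FD 13.9: (5.55,-4.96) -> (3.375,-18.689) [heading=261, draw]
RT 72: heading 261 -> 189
PD: pen down
Final: pos=(3.375,-18.689), heading=189, 5 segment(s) drawn

Segment endpoints: x in {-2.476, 0, 0.125, 2.503, 3.375, 5.55}, y in {-18.689, -12.187, -9.845, -7.704, -4.96, 0}
xmin=-2.476, ymin=-18.689, xmax=5.55, ymax=0

Answer: -2.476 -18.689 5.55 0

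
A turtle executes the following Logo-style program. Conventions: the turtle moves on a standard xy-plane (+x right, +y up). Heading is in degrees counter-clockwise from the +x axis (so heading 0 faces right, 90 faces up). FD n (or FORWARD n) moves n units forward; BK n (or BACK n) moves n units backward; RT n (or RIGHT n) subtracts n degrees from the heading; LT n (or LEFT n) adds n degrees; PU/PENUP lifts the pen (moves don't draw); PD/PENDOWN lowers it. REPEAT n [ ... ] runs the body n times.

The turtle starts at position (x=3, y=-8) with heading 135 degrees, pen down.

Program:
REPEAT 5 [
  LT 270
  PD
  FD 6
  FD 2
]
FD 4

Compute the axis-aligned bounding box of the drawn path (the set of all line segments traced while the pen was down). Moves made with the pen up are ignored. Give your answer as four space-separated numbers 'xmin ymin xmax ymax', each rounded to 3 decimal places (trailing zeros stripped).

Answer: 3 -13.657 14.314 0.485

Derivation:
Executing turtle program step by step:
Start: pos=(3,-8), heading=135, pen down
REPEAT 5 [
  -- iteration 1/5 --
  LT 270: heading 135 -> 45
  PD: pen down
  FD 6: (3,-8) -> (7.243,-3.757) [heading=45, draw]
  FD 2: (7.243,-3.757) -> (8.657,-2.343) [heading=45, draw]
  -- iteration 2/5 --
  LT 270: heading 45 -> 315
  PD: pen down
  FD 6: (8.657,-2.343) -> (12.899,-6.586) [heading=315, draw]
  FD 2: (12.899,-6.586) -> (14.314,-8) [heading=315, draw]
  -- iteration 3/5 --
  LT 270: heading 315 -> 225
  PD: pen down
  FD 6: (14.314,-8) -> (10.071,-12.243) [heading=225, draw]
  FD 2: (10.071,-12.243) -> (8.657,-13.657) [heading=225, draw]
  -- iteration 4/5 --
  LT 270: heading 225 -> 135
  PD: pen down
  FD 6: (8.657,-13.657) -> (4.414,-9.414) [heading=135, draw]
  FD 2: (4.414,-9.414) -> (3,-8) [heading=135, draw]
  -- iteration 5/5 --
  LT 270: heading 135 -> 45
  PD: pen down
  FD 6: (3,-8) -> (7.243,-3.757) [heading=45, draw]
  FD 2: (7.243,-3.757) -> (8.657,-2.343) [heading=45, draw]
]
FD 4: (8.657,-2.343) -> (11.485,0.485) [heading=45, draw]
Final: pos=(11.485,0.485), heading=45, 11 segment(s) drawn

Segment endpoints: x in {3, 3, 4.414, 7.243, 7.243, 8.657, 8.657, 8.657, 10.071, 11.485, 12.899, 14.314}, y in {-13.657, -12.243, -9.414, -8, -8, -6.586, -3.757, -3.757, -2.343, -2.343, 0.485}
xmin=3, ymin=-13.657, xmax=14.314, ymax=0.485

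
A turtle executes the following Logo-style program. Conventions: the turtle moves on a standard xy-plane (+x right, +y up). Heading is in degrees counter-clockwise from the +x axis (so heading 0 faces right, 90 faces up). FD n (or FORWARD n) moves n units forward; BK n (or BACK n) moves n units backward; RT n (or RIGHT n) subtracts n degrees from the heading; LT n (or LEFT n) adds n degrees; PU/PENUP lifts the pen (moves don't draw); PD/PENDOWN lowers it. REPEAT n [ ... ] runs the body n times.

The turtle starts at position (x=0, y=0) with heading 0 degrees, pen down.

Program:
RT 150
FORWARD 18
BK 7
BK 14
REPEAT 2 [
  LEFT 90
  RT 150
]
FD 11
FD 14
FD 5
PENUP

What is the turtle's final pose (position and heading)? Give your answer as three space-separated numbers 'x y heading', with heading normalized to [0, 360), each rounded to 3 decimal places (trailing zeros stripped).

Executing turtle program step by step:
Start: pos=(0,0), heading=0, pen down
RT 150: heading 0 -> 210
FD 18: (0,0) -> (-15.588,-9) [heading=210, draw]
BK 7: (-15.588,-9) -> (-9.526,-5.5) [heading=210, draw]
BK 14: (-9.526,-5.5) -> (2.598,1.5) [heading=210, draw]
REPEAT 2 [
  -- iteration 1/2 --
  LT 90: heading 210 -> 300
  RT 150: heading 300 -> 150
  -- iteration 2/2 --
  LT 90: heading 150 -> 240
  RT 150: heading 240 -> 90
]
FD 11: (2.598,1.5) -> (2.598,12.5) [heading=90, draw]
FD 14: (2.598,12.5) -> (2.598,26.5) [heading=90, draw]
FD 5: (2.598,26.5) -> (2.598,31.5) [heading=90, draw]
PU: pen up
Final: pos=(2.598,31.5), heading=90, 6 segment(s) drawn

Answer: 2.598 31.5 90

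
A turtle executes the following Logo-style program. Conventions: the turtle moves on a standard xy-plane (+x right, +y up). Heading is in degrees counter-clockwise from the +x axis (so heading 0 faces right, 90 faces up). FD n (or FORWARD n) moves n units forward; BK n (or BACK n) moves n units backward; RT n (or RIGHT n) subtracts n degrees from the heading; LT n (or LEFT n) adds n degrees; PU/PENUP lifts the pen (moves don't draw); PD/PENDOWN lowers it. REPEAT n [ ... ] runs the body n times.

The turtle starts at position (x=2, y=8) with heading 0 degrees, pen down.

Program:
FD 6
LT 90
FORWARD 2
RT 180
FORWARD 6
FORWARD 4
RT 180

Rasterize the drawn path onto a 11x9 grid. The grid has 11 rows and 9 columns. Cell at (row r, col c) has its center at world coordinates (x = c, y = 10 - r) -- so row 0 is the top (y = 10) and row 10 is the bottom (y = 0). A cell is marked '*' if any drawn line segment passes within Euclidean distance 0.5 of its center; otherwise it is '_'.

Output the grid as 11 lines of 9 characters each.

Answer: ________*
________*
__*******
________*
________*
________*
________*
________*
________*
________*
________*

Derivation:
Segment 0: (2,8) -> (8,8)
Segment 1: (8,8) -> (8,10)
Segment 2: (8,10) -> (8,4)
Segment 3: (8,4) -> (8,0)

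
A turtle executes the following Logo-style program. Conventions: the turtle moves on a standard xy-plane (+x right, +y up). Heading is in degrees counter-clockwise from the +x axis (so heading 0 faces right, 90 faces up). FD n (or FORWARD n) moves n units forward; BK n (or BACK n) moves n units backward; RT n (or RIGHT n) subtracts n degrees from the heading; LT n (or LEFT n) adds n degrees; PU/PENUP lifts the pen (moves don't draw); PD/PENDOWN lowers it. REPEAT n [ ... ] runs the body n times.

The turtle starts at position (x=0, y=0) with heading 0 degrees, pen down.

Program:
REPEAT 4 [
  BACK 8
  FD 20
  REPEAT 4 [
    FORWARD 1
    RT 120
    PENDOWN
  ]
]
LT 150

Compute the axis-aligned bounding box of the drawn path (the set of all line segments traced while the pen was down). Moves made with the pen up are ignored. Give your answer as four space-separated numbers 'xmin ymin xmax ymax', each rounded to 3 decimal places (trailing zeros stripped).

Executing turtle program step by step:
Start: pos=(0,0), heading=0, pen down
REPEAT 4 [
  -- iteration 1/4 --
  BK 8: (0,0) -> (-8,0) [heading=0, draw]
  FD 20: (-8,0) -> (12,0) [heading=0, draw]
  REPEAT 4 [
    -- iteration 1/4 --
    FD 1: (12,0) -> (13,0) [heading=0, draw]
    RT 120: heading 0 -> 240
    PD: pen down
    -- iteration 2/4 --
    FD 1: (13,0) -> (12.5,-0.866) [heading=240, draw]
    RT 120: heading 240 -> 120
    PD: pen down
    -- iteration 3/4 --
    FD 1: (12.5,-0.866) -> (12,0) [heading=120, draw]
    RT 120: heading 120 -> 0
    PD: pen down
    -- iteration 4/4 --
    FD 1: (12,0) -> (13,0) [heading=0, draw]
    RT 120: heading 0 -> 240
    PD: pen down
  ]
  -- iteration 2/4 --
  BK 8: (13,0) -> (17,6.928) [heading=240, draw]
  FD 20: (17,6.928) -> (7,-10.392) [heading=240, draw]
  REPEAT 4 [
    -- iteration 1/4 --
    FD 1: (7,-10.392) -> (6.5,-11.258) [heading=240, draw]
    RT 120: heading 240 -> 120
    PD: pen down
    -- iteration 2/4 --
    FD 1: (6.5,-11.258) -> (6,-10.392) [heading=120, draw]
    RT 120: heading 120 -> 0
    PD: pen down
    -- iteration 3/4 --
    FD 1: (6,-10.392) -> (7,-10.392) [heading=0, draw]
    RT 120: heading 0 -> 240
    PD: pen down
    -- iteration 4/4 --
    FD 1: (7,-10.392) -> (6.5,-11.258) [heading=240, draw]
    RT 120: heading 240 -> 120
    PD: pen down
  ]
  -- iteration 3/4 --
  BK 8: (6.5,-11.258) -> (10.5,-18.187) [heading=120, draw]
  FD 20: (10.5,-18.187) -> (0.5,-0.866) [heading=120, draw]
  REPEAT 4 [
    -- iteration 1/4 --
    FD 1: (0.5,-0.866) -> (0,0) [heading=120, draw]
    RT 120: heading 120 -> 0
    PD: pen down
    -- iteration 2/4 --
    FD 1: (0,0) -> (1,0) [heading=0, draw]
    RT 120: heading 0 -> 240
    PD: pen down
    -- iteration 3/4 --
    FD 1: (1,0) -> (0.5,-0.866) [heading=240, draw]
    RT 120: heading 240 -> 120
    PD: pen down
    -- iteration 4/4 --
    FD 1: (0.5,-0.866) -> (0,0) [heading=120, draw]
    RT 120: heading 120 -> 0
    PD: pen down
  ]
  -- iteration 4/4 --
  BK 8: (0,0) -> (-8,0) [heading=0, draw]
  FD 20: (-8,0) -> (12,0) [heading=0, draw]
  REPEAT 4 [
    -- iteration 1/4 --
    FD 1: (12,0) -> (13,0) [heading=0, draw]
    RT 120: heading 0 -> 240
    PD: pen down
    -- iteration 2/4 --
    FD 1: (13,0) -> (12.5,-0.866) [heading=240, draw]
    RT 120: heading 240 -> 120
    PD: pen down
    -- iteration 3/4 --
    FD 1: (12.5,-0.866) -> (12,0) [heading=120, draw]
    RT 120: heading 120 -> 0
    PD: pen down
    -- iteration 4/4 --
    FD 1: (12,0) -> (13,0) [heading=0, draw]
    RT 120: heading 0 -> 240
    PD: pen down
  ]
]
LT 150: heading 240 -> 30
Final: pos=(13,0), heading=30, 24 segment(s) drawn

Segment endpoints: x in {-8, -8, 0, 0, 0, 0.5, 0.5, 1, 6, 6.5, 6.5, 7, 7, 10.5, 12, 12, 12, 12.5, 12.5, 13, 13, 13, 17}, y in {-18.187, -11.258, -11.258, -10.392, -0.866, -0.866, -0.866, 0, 0, 0, 0, 0, 0, 0, 0, 0, 0, 0, 6.928}
xmin=-8, ymin=-18.187, xmax=17, ymax=6.928

Answer: -8 -18.187 17 6.928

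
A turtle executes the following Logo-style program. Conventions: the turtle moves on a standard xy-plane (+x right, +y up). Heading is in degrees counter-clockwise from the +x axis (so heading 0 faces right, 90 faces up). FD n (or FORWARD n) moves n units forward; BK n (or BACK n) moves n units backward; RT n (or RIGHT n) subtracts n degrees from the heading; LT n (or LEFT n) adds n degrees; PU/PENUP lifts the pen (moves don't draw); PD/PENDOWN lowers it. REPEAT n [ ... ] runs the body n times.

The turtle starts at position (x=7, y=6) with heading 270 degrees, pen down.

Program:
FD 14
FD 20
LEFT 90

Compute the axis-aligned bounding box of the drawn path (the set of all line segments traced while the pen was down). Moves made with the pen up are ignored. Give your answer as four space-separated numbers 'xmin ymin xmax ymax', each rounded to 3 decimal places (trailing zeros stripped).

Executing turtle program step by step:
Start: pos=(7,6), heading=270, pen down
FD 14: (7,6) -> (7,-8) [heading=270, draw]
FD 20: (7,-8) -> (7,-28) [heading=270, draw]
LT 90: heading 270 -> 0
Final: pos=(7,-28), heading=0, 2 segment(s) drawn

Segment endpoints: x in {7, 7, 7}, y in {-28, -8, 6}
xmin=7, ymin=-28, xmax=7, ymax=6

Answer: 7 -28 7 6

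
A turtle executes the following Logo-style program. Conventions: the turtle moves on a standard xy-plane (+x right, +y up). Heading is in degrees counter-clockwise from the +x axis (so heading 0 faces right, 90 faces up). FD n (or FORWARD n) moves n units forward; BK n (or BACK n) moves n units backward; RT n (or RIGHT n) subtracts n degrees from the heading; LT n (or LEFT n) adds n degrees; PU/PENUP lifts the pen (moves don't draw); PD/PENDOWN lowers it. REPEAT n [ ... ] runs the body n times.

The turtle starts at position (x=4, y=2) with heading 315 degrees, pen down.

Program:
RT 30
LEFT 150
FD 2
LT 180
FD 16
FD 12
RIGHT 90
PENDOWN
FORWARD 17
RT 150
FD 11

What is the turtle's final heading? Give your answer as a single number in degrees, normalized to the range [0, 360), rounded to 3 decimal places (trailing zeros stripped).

Executing turtle program step by step:
Start: pos=(4,2), heading=315, pen down
RT 30: heading 315 -> 285
LT 150: heading 285 -> 75
FD 2: (4,2) -> (4.518,3.932) [heading=75, draw]
LT 180: heading 75 -> 255
FD 16: (4.518,3.932) -> (0.377,-11.523) [heading=255, draw]
FD 12: (0.377,-11.523) -> (-2.729,-23.114) [heading=255, draw]
RT 90: heading 255 -> 165
PD: pen down
FD 17: (-2.729,-23.114) -> (-19.15,-18.714) [heading=165, draw]
RT 150: heading 165 -> 15
FD 11: (-19.15,-18.714) -> (-8.525,-15.867) [heading=15, draw]
Final: pos=(-8.525,-15.867), heading=15, 5 segment(s) drawn

Answer: 15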